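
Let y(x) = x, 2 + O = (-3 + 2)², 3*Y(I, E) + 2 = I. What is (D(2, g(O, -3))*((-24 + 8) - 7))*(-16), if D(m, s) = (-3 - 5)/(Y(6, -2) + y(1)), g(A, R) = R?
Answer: -8832/7 ≈ -1261.7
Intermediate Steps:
Y(I, E) = -⅔ + I/3
O = -1 (O = -2 + (-3 + 2)² = -2 + (-1)² = -2 + 1 = -1)
D(m, s) = -24/7 (D(m, s) = (-3 - 5)/((-⅔ + (⅓)*6) + 1) = -8/((-⅔ + 2) + 1) = -8/(4/3 + 1) = -8/7/3 = -8*3/7 = -24/7)
(D(2, g(O, -3))*((-24 + 8) - 7))*(-16) = -24*((-24 + 8) - 7)/7*(-16) = -24*(-16 - 7)/7*(-16) = -24/7*(-23)*(-16) = (552/7)*(-16) = -8832/7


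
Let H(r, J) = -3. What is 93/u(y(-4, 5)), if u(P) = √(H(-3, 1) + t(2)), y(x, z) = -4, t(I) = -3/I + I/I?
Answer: -93*I*√14/7 ≈ -49.711*I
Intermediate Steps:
t(I) = 1 - 3/I (t(I) = -3/I + 1 = 1 - 3/I)
u(P) = I*√14/2 (u(P) = √(-3 + (-3 + 2)/2) = √(-3 + (½)*(-1)) = √(-3 - ½) = √(-7/2) = I*√14/2)
93/u(y(-4, 5)) = 93/((I*√14/2)) = 93*(-I*√14/7) = -93*I*√14/7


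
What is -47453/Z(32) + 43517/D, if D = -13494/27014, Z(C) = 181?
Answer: -8208391610/93939 ≈ -87380.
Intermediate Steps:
D = -519/1039 (D = -13494*1/27014 = -519/1039 ≈ -0.49952)
-47453/Z(32) + 43517/D = -47453/181 + 43517/(-519/1039) = -47453*1/181 + 43517*(-1039/519) = -47453/181 - 45214163/519 = -8208391610/93939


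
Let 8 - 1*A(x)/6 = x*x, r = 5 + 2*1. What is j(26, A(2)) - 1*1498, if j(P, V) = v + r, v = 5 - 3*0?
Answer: -1486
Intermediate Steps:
r = 7 (r = 5 + 2 = 7)
A(x) = 48 - 6*x**2 (A(x) = 48 - 6*x*x = 48 - 6*x**2)
v = 5 (v = 5 + 0 = 5)
j(P, V) = 12 (j(P, V) = 5 + 7 = 12)
j(26, A(2)) - 1*1498 = 12 - 1*1498 = 12 - 1498 = -1486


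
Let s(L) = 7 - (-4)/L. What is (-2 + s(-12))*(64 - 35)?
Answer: 406/3 ≈ 135.33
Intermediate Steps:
s(L) = 7 + 4/L
(-2 + s(-12))*(64 - 35) = (-2 + (7 + 4/(-12)))*(64 - 35) = (-2 + (7 + 4*(-1/12)))*29 = (-2 + (7 - ⅓))*29 = (-2 + 20/3)*29 = (14/3)*29 = 406/3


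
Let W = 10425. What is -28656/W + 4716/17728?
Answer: -38237439/15401200 ≈ -2.4828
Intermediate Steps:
-28656/W + 4716/17728 = -28656/10425 + 4716/17728 = -28656*1/10425 + 4716*(1/17728) = -9552/3475 + 1179/4432 = -38237439/15401200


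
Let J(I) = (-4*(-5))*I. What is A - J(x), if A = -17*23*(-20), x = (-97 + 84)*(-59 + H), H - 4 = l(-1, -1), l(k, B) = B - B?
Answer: -6480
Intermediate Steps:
l(k, B) = 0
H = 4 (H = 4 + 0 = 4)
x = 715 (x = (-97 + 84)*(-59 + 4) = -13*(-55) = 715)
A = 7820 (A = -391*(-20) = 7820)
J(I) = 20*I
A - J(x) = 7820 - 20*715 = 7820 - 1*14300 = 7820 - 14300 = -6480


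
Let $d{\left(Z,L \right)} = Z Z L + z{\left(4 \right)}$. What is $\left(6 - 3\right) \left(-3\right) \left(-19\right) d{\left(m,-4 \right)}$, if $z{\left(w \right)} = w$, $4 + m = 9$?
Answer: $-16416$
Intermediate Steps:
$m = 5$ ($m = -4 + 9 = 5$)
$d{\left(Z,L \right)} = 4 + L Z^{2}$ ($d{\left(Z,L \right)} = Z Z L + 4 = Z^{2} L + 4 = L Z^{2} + 4 = 4 + L Z^{2}$)
$\left(6 - 3\right) \left(-3\right) \left(-19\right) d{\left(m,-4 \right)} = \left(6 - 3\right) \left(-3\right) \left(-19\right) \left(4 - 4 \cdot 5^{2}\right) = 3 \left(-3\right) \left(-19\right) \left(4 - 100\right) = \left(-9\right) \left(-19\right) \left(4 - 100\right) = 171 \left(-96\right) = -16416$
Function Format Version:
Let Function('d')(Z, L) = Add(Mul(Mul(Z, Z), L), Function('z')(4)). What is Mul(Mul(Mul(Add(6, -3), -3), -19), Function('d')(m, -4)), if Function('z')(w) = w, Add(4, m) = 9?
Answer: -16416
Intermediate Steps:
m = 5 (m = Add(-4, 9) = 5)
Function('d')(Z, L) = Add(4, Mul(L, Pow(Z, 2))) (Function('d')(Z, L) = Add(Mul(Mul(Z, Z), L), 4) = Add(Mul(Pow(Z, 2), L), 4) = Add(Mul(L, Pow(Z, 2)), 4) = Add(4, Mul(L, Pow(Z, 2))))
Mul(Mul(Mul(Add(6, -3), -3), -19), Function('d')(m, -4)) = Mul(Mul(Mul(Add(6, -3), -3), -19), Add(4, Mul(-4, Pow(5, 2)))) = Mul(Mul(Mul(3, -3), -19), Add(4, Mul(-4, 25))) = Mul(Mul(-9, -19), Add(4, -100)) = Mul(171, -96) = -16416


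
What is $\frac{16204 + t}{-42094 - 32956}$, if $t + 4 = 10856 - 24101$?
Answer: $- \frac{591}{15010} \approx -0.039374$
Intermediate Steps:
$t = -13249$ ($t = -4 + \left(10856 - 24101\right) = -4 - 13245 = -13249$)
$\frac{16204 + t}{-42094 - 32956} = \frac{16204 - 13249}{-42094 - 32956} = \frac{2955}{-75050} = 2955 \left(- \frac{1}{75050}\right) = - \frac{591}{15010}$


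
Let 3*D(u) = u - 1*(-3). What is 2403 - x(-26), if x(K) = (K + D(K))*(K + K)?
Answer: 1957/3 ≈ 652.33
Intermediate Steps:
D(u) = 1 + u/3 (D(u) = (u - 1*(-3))/3 = (u + 3)/3 = (3 + u)/3 = 1 + u/3)
x(K) = 2*K*(1 + 4*K/3) (x(K) = (K + (1 + K/3))*(K + K) = (1 + 4*K/3)*(2*K) = 2*K*(1 + 4*K/3))
2403 - x(-26) = 2403 - 2*(-26)*(3 + 4*(-26))/3 = 2403 - 2*(-26)*(3 - 104)/3 = 2403 - 2*(-26)*(-101)/3 = 2403 - 1*5252/3 = 2403 - 5252/3 = 1957/3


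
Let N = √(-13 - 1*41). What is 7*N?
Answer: 21*I*√6 ≈ 51.439*I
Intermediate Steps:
N = 3*I*√6 (N = √(-13 - 41) = √(-54) = 3*I*√6 ≈ 7.3485*I)
7*N = 7*(3*I*√6) = 21*I*√6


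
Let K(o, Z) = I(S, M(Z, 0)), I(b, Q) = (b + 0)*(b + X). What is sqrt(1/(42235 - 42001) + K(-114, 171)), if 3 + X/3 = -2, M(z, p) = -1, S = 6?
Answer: 19*I*sqrt(910)/78 ≈ 7.3482*I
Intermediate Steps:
X = -15 (X = -9 + 3*(-2) = -9 - 6 = -15)
I(b, Q) = b*(-15 + b) (I(b, Q) = (b + 0)*(b - 15) = b*(-15 + b))
K(o, Z) = -54 (K(o, Z) = 6*(-15 + 6) = 6*(-9) = -54)
sqrt(1/(42235 - 42001) + K(-114, 171)) = sqrt(1/(42235 - 42001) - 54) = sqrt(1/234 - 54) = sqrt(-12635/234) = 19*I*sqrt(910)/78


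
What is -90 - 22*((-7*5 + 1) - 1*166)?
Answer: 4310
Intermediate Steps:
-90 - 22*((-7*5 + 1) - 1*166) = -90 - 22*((-35 + 1) - 166) = -90 - 22*(-34 - 166) = -90 - 22*(-200) = -90 + 4400 = 4310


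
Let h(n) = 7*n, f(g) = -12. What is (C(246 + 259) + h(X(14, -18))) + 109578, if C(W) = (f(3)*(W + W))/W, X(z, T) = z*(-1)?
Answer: 109456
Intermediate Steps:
X(z, T) = -z
C(W) = -24 (C(W) = (-12*(W + W))/W = (-24*W)/W = -24)
(C(246 + 259) + h(X(14, -18))) + 109578 = (-24 + 7*(-1*14)) + 109578 = (-24 + 7*(-14)) + 109578 = (-24 - 98) + 109578 = -122 + 109578 = 109456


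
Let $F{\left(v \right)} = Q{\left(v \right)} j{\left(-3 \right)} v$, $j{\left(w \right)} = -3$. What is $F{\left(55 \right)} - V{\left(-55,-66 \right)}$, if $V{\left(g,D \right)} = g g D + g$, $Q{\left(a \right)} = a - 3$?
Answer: $191125$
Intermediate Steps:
$Q{\left(a \right)} = -3 + a$
$V{\left(g,D \right)} = g + D g^{2}$ ($V{\left(g,D \right)} = g^{2} D + g = D g^{2} + g = g + D g^{2}$)
$F{\left(v \right)} = v \left(9 - 3 v\right)$ ($F{\left(v \right)} = \left(-3 + v\right) \left(-3\right) v = \left(9 - 3 v\right) v = v \left(9 - 3 v\right)$)
$F{\left(55 \right)} - V{\left(-55,-66 \right)} = 3 \cdot 55 \left(3 - 55\right) - - 55 \left(1 - -3630\right) = 3 \cdot 55 \left(3 - 55\right) - - 55 \left(1 + 3630\right) = 3 \cdot 55 \left(-52\right) - \left(-55\right) 3631 = -8580 - -199705 = -8580 + 199705 = 191125$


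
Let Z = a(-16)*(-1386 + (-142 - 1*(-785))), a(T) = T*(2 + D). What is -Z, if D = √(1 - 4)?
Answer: -23776 - 11888*I*√3 ≈ -23776.0 - 20591.0*I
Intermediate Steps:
D = I*√3 (D = √(-3) = I*√3 ≈ 1.732*I)
a(T) = T*(2 + I*√3)
Z = 23776 + 11888*I*√3 (Z = (-16*(2 + I*√3))*(-1386 + (-142 - 1*(-785))) = (-32 - 16*I*√3)*(-1386 + (-142 + 785)) = (-32 - 16*I*√3)*(-1386 + 643) = (-32 - 16*I*√3)*(-743) = 23776 + 11888*I*√3 ≈ 23776.0 + 20591.0*I)
-Z = -(23776 + 11888*I*√3) = -23776 - 11888*I*√3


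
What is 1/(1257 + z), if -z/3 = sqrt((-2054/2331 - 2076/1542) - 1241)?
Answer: 83669691/105917578138 + I*sqrt(49574561564213)/105917578138 ≈ 0.00078995 + 6.6475e-5*I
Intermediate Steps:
z = -I*sqrt(49574561564213)/66563 (z = -3*sqrt((-2054/2331 - 2076/1542) - 1241) = -3*sqrt((-2054*1/2331 - 2076*1/1542) - 1241) = -3*sqrt((-2054/2331 - 346/257) - 1241) = -3*sqrt(-1334404/599067 - 1241) = -I*sqrt(49574561564213)/66563 ≈ -105.78*I)
1/(1257 + z) = 1/(1257 - I*sqrt(49574561564213)/66563)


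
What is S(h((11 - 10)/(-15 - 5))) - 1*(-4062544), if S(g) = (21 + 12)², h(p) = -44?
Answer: 4063633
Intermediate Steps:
S(g) = 1089 (S(g) = 33² = 1089)
S(h((11 - 10)/(-15 - 5))) - 1*(-4062544) = 1089 - 1*(-4062544) = 1089 + 4062544 = 4063633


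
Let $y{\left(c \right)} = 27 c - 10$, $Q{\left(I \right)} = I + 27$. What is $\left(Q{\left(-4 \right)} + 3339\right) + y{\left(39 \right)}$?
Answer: $4405$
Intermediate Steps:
$Q{\left(I \right)} = 27 + I$
$y{\left(c \right)} = -10 + 27 c$
$\left(Q{\left(-4 \right)} + 3339\right) + y{\left(39 \right)} = \left(\left(27 - 4\right) + 3339\right) + \left(-10 + 27 \cdot 39\right) = \left(23 + 3339\right) + \left(-10 + 1053\right) = 3362 + 1043 = 4405$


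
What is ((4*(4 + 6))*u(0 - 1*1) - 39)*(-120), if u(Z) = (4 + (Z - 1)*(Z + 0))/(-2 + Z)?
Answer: 14280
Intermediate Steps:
u(Z) = (4 + Z*(-1 + Z))/(-2 + Z) (u(Z) = (4 + (-1 + Z)*Z)/(-2 + Z) = (4 + Z*(-1 + Z))/(-2 + Z))
((4*(4 + 6))*u(0 - 1*1) - 39)*(-120) = ((4*(4 + 6))*((4 + (0 - 1*1)² - (0 - 1*1))/(-2 + (0 - 1*1))) - 39)*(-120) = ((4*10)*((4 + (0 - 1)² - (0 - 1))/(-2 + (0 - 1))) - 39)*(-120) = (40*((4 + (-1)² - 1*(-1))/(-2 - 1)) - 39)*(-120) = (40*((4 + 1 + 1)/(-3)) - 39)*(-120) = (40*(-⅓*6) - 39)*(-120) = (40*(-2) - 39)*(-120) = (-80 - 39)*(-120) = -119*(-120) = 14280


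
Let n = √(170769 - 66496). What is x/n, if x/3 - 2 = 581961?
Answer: 1745889*√617/8021 ≈ 5406.7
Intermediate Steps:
x = 1745889 (x = 6 + 3*581961 = 6 + 1745883 = 1745889)
n = 13*√617 (n = √104273 = 13*√617 ≈ 322.91)
x/n = 1745889/((13*√617)) = 1745889*(√617/8021) = 1745889*√617/8021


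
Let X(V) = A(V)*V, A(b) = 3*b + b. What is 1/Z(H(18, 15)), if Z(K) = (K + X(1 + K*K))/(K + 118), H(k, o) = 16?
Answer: 67/132106 ≈ 0.00050717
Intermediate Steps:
A(b) = 4*b
X(V) = 4*V**2 (X(V) = (4*V)*V = 4*V**2)
Z(K) = (K + 4*(1 + K**2)**2)/(118 + K) (Z(K) = (K + 4*(1 + K*K)**2)/(K + 118) = (K + 4*(1 + K**2)**2)/(118 + K))
1/Z(H(18, 15)) = 1/((16 + 4*(1 + 16**2)**2)/(118 + 16)) = 1/((16 + 4*(1 + 256)**2)/134) = 1/((16 + 4*257**2)/134) = 1/((16 + 4*66049)/134) = 1/((16 + 264196)/134) = 1/((1/134)*264212) = 1/(132106/67) = 67/132106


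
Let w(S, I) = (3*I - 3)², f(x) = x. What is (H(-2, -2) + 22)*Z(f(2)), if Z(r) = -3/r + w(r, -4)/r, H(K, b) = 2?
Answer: 2664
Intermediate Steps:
w(S, I) = (-3 + 3*I)²
Z(r) = 222/r (Z(r) = -3/r + (9*(-1 - 4)²)/r = -3/r + (9*(-5)²)/r = -3/r + (9*25)/r = -3/r + 225/r = 222/r)
(H(-2, -2) + 22)*Z(f(2)) = (2 + 22)*(222/2) = 24*(222*(½)) = 24*111 = 2664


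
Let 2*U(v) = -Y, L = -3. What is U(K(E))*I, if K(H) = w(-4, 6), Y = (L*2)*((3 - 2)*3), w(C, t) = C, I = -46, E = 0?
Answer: -414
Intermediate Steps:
Y = -18 (Y = (-3*2)*((3 - 2)*3) = -6*3 = -18)
K(H) = -4
U(v) = 9 (U(v) = (-1*(-18))/2 = (½)*18 = 9)
U(K(E))*I = 9*(-46) = -414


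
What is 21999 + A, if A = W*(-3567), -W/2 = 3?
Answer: 43401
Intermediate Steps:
W = -6 (W = -2*3 = -6)
A = 21402 (A = -6*(-3567) = 21402)
21999 + A = 21999 + 21402 = 43401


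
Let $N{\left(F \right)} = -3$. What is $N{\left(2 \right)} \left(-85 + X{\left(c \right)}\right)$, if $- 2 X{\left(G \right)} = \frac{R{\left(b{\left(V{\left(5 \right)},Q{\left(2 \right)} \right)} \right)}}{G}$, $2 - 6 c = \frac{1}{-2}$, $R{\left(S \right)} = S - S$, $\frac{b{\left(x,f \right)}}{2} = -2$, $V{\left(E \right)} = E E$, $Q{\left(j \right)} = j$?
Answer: $255$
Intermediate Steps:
$V{\left(E \right)} = E^{2}$
$b{\left(x,f \right)} = -4$ ($b{\left(x,f \right)} = 2 \left(-2\right) = -4$)
$R{\left(S \right)} = 0$
$c = \frac{5}{12}$ ($c = \frac{1}{3} - \frac{1}{6 \left(-2\right)} = \frac{1}{3} - - \frac{1}{12} = \frac{1}{3} + \frac{1}{12} = \frac{5}{12} \approx 0.41667$)
$X{\left(G \right)} = 0$ ($X{\left(G \right)} = - \frac{0 \frac{1}{G}}{2} = \left(- \frac{1}{2}\right) 0 = 0$)
$N{\left(2 \right)} \left(-85 + X{\left(c \right)}\right) = - 3 \left(-85 + 0\right) = \left(-3\right) \left(-85\right) = 255$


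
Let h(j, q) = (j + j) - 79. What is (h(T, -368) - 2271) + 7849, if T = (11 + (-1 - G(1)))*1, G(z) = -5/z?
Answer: 5529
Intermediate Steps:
T = 15 (T = (11 + (-1 - (-5)/1))*1 = (11 + (-1 - (-5)))*1 = (11 + (-1 - 1*(-5)))*1 = (11 + (-1 + 5))*1 = (11 + 4)*1 = 15*1 = 15)
h(j, q) = -79 + 2*j (h(j, q) = 2*j - 79 = -79 + 2*j)
(h(T, -368) - 2271) + 7849 = ((-79 + 2*15) - 2271) + 7849 = ((-79 + 30) - 2271) + 7849 = (-49 - 2271) + 7849 = -2320 + 7849 = 5529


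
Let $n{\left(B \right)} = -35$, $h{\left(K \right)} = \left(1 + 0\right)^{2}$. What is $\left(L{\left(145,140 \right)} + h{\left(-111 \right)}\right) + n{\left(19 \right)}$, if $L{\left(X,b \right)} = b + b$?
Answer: $246$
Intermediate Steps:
$h{\left(K \right)} = 1$ ($h{\left(K \right)} = 1^{2} = 1$)
$L{\left(X,b \right)} = 2 b$
$\left(L{\left(145,140 \right)} + h{\left(-111 \right)}\right) + n{\left(19 \right)} = \left(2 \cdot 140 + 1\right) - 35 = \left(280 + 1\right) - 35 = 281 - 35 = 246$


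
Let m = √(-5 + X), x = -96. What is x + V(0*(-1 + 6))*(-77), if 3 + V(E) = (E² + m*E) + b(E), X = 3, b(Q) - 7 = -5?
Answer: -19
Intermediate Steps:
b(Q) = 2 (b(Q) = 7 - 5 = 2)
m = I*√2 (m = √(-5 + 3) = √(-2) = I*√2 ≈ 1.4142*I)
V(E) = -1 + E² + I*E*√2 (V(E) = -3 + ((E² + (I*√2)*E) + 2) = -3 + ((E² + I*E*√2) + 2) = -3 + (2 + E² + I*E*√2) = -1 + E² + I*E*√2)
x + V(0*(-1 + 6))*(-77) = -96 + (-1 + (0*(-1 + 6))² + I*(0*(-1 + 6))*√2)*(-77) = -96 + (-1 + (0*5)² + I*(0*5)*√2)*(-77) = -96 + (-1 + 0² + I*0*√2)*(-77) = -96 + (-1 + 0 + 0)*(-77) = -96 - 1*(-77) = -96 + 77 = -19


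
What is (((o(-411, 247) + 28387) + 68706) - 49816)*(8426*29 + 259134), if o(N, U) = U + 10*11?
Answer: 23983147392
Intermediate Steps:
o(N, U) = 110 + U (o(N, U) = U + 110 = 110 + U)
(((o(-411, 247) + 28387) + 68706) - 49816)*(8426*29 + 259134) = ((((110 + 247) + 28387) + 68706) - 49816)*(8426*29 + 259134) = (((357 + 28387) + 68706) - 49816)*(244354 + 259134) = ((28744 + 68706) - 49816)*503488 = (97450 - 49816)*503488 = 47634*503488 = 23983147392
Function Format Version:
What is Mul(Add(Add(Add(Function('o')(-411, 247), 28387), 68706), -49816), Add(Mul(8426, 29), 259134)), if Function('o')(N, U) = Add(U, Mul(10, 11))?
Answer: 23983147392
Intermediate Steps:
Function('o')(N, U) = Add(110, U) (Function('o')(N, U) = Add(U, 110) = Add(110, U))
Mul(Add(Add(Add(Function('o')(-411, 247), 28387), 68706), -49816), Add(Mul(8426, 29), 259134)) = Mul(Add(Add(Add(Add(110, 247), 28387), 68706), -49816), Add(Mul(8426, 29), 259134)) = Mul(Add(Add(Add(357, 28387), 68706), -49816), Add(244354, 259134)) = Mul(Add(Add(28744, 68706), -49816), 503488) = Mul(Add(97450, -49816), 503488) = Mul(47634, 503488) = 23983147392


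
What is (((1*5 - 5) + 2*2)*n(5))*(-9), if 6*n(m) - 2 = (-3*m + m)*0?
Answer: -12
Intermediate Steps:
n(m) = 1/3 (n(m) = 1/3 + ((-3*m + m)*0)/6 = 1/3 + (-2*m*0)/6 = 1/3 + (1/6)*0 = 1/3 + 0 = 1/3)
(((1*5 - 5) + 2*2)*n(5))*(-9) = (((1*5 - 5) + 2*2)*(1/3))*(-9) = (((5 - 5) + 4)*(1/3))*(-9) = ((0 + 4)*(1/3))*(-9) = (4*(1/3))*(-9) = (4/3)*(-9) = -12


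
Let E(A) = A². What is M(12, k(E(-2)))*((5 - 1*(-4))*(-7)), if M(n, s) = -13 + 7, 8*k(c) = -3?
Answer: 378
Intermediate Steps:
k(c) = -3/8 (k(c) = (⅛)*(-3) = -3/8)
M(n, s) = -6
M(12, k(E(-2)))*((5 - 1*(-4))*(-7)) = -6*(5 - 1*(-4))*(-7) = -6*(5 + 4)*(-7) = -54*(-7) = -6*(-63) = 378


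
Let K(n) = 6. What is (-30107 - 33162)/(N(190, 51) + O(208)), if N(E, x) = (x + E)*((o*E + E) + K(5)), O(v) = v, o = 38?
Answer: -63269/1787464 ≈ -0.035396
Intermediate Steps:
N(E, x) = (6 + 39*E)*(E + x) (N(E, x) = (x + E)*((38*E + E) + 6) = (E + x)*(39*E + 6) = (E + x)*(6 + 39*E) = (6 + 39*E)*(E + x))
(-30107 - 33162)/(N(190, 51) + O(208)) = (-30107 - 33162)/((6*190 + 6*51 + 39*190² + 39*190*51) + 208) = -63269/((1140 + 306 + 39*36100 + 377910) + 208) = -63269/((1140 + 306 + 1407900 + 377910) + 208) = -63269/(1787256 + 208) = -63269/1787464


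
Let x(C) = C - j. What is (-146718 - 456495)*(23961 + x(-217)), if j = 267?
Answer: -14161631601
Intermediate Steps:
x(C) = -267 + C (x(C) = C - 1*267 = C - 267 = -267 + C)
(-146718 - 456495)*(23961 + x(-217)) = (-146718 - 456495)*(23961 + (-267 - 217)) = -603213*(23961 - 484) = -603213*23477 = -14161631601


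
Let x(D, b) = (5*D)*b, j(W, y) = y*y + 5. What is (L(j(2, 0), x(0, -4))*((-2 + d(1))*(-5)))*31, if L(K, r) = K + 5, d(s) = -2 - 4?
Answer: 12400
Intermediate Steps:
j(W, y) = 5 + y**2 (j(W, y) = y**2 + 5 = 5 + y**2)
x(D, b) = 5*D*b
d(s) = -6
L(K, r) = 5 + K
(L(j(2, 0), x(0, -4))*((-2 + d(1))*(-5)))*31 = ((5 + (5 + 0**2))*((-2 - 6)*(-5)))*31 = ((5 + (5 + 0))*(-8*(-5)))*31 = ((5 + 5)*40)*31 = (10*40)*31 = 400*31 = 12400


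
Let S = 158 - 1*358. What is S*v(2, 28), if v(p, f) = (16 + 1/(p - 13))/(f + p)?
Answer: -3500/33 ≈ -106.06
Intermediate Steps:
v(p, f) = (16 + 1/(-13 + p))/(f + p)
S = -200 (S = 158 - 358 = -200)
S*v(2, 28) = -200*(-207 + 16*2)/(2² - 13*28 - 13*2 + 28*2) = -200*(-207 + 32)/(4 - 364 - 26 + 56) = -200*(-175)/(-330) = -(-20)*(-175)/33 = -200*35/66 = -3500/33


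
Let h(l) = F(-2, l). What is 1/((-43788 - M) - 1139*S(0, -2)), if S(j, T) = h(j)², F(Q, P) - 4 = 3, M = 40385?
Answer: -1/139984 ≈ -7.1437e-6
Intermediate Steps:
F(Q, P) = 7 (F(Q, P) = 4 + 3 = 7)
h(l) = 7
S(j, T) = 49 (S(j, T) = 7² = 49)
1/((-43788 - M) - 1139*S(0, -2)) = 1/((-43788 - 1*40385) - 1139*49) = 1/((-43788 - 40385) - 55811) = 1/(-84173 - 55811) = 1/(-139984) = -1/139984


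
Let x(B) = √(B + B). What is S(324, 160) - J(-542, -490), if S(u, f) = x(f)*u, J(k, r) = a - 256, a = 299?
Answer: -43 + 2592*√5 ≈ 5752.9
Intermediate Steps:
x(B) = √2*√B (x(B) = √(2*B) = √2*√B)
J(k, r) = 43 (J(k, r) = 299 - 256 = 43)
S(u, f) = u*√2*√f (S(u, f) = (√2*√f)*u = u*√2*√f)
S(324, 160) - J(-542, -490) = 324*√2*√160 - 1*43 = 324*√2*(4*√10) - 43 = 2592*√5 - 43 = -43 + 2592*√5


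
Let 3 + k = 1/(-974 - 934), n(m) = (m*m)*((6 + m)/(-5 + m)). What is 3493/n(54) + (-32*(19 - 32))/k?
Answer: -27578155411/200329200 ≈ -137.66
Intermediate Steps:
n(m) = m²*(6 + m)/(-5 + m) (n(m) = m²*((6 + m)/(-5 + m)) = m²*(6 + m)/(-5 + m))
k = -5725/1908 (k = -3 + 1/(-974 - 934) = -3 + 1/(-1908) = -3 - 1/1908 = -5725/1908 ≈ -3.0005)
3493/n(54) + (-32*(19 - 32))/k = 3493/((54²*(6 + 54)/(-5 + 54))) + (-32*(19 - 32))/(-5725/1908) = 3493/((2916*60/49)) - 32*(-13)*(-1908/5725) = 3493/((2916*(1/49)*60)) + 416*(-1908/5725) = 3493/(174960/49) - 793728/5725 = 3493*(49/174960) - 793728/5725 = 171157/174960 - 793728/5725 = -27578155411/200329200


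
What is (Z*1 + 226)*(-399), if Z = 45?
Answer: -108129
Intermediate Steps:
(Z*1 + 226)*(-399) = (45*1 + 226)*(-399) = (45 + 226)*(-399) = 271*(-399) = -108129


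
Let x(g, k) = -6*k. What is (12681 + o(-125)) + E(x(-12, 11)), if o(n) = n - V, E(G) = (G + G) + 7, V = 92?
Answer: 12339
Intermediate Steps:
E(G) = 7 + 2*G (E(G) = 2*G + 7 = 7 + 2*G)
o(n) = -92 + n (o(n) = n - 1*92 = n - 92 = -92 + n)
(12681 + o(-125)) + E(x(-12, 11)) = (12681 + (-92 - 125)) + (7 + 2*(-6*11)) = (12681 - 217) + (7 + 2*(-66)) = 12464 + (7 - 132) = 12464 - 125 = 12339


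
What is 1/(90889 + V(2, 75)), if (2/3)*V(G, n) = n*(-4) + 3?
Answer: 2/180887 ≈ 1.1057e-5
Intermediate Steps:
V(G, n) = 9/2 - 6*n (V(G, n) = 3*(n*(-4) + 3)/2 = 3*(-4*n + 3)/2 = 3*(3 - 4*n)/2 = 9/2 - 6*n)
1/(90889 + V(2, 75)) = 1/(90889 + (9/2 - 6*75)) = 1/(90889 + (9/2 - 450)) = 1/(90889 - 891/2) = 1/(180887/2) = 2/180887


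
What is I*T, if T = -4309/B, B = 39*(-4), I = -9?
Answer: -12927/52 ≈ -248.60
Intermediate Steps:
B = -156
T = 4309/156 (T = -4309/(-156) = -4309*(-1/156) = 4309/156 ≈ 27.622)
I*T = -9*4309/156 = -12927/52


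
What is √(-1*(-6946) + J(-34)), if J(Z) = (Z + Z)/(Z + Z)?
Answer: √6947 ≈ 83.349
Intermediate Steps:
J(Z) = 1 (J(Z) = (2*Z)/((2*Z)) = (2*Z)*(1/(2*Z)) = 1)
√(-1*(-6946) + J(-34)) = √(-1*(-6946) + 1) = √(6946 + 1) = √6947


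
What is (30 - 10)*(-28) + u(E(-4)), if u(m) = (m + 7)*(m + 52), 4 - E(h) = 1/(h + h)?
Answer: 4121/64 ≈ 64.391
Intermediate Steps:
E(h) = 4 - 1/(2*h) (E(h) = 4 - 1/(h + h) = 4 - 1/(2*h))
u(m) = (7 + m)*(52 + m)
(30 - 10)*(-28) + u(E(-4)) = (30 - 10)*(-28) + (364 + (4 - 1/2/(-4))**2 + 59*(4 - 1/2/(-4))) = 20*(-28) + (364 + (4 - 1/2*(-1/4))**2 + 59*(4 - 1/2*(-1/4))) = -560 + (364 + (4 + 1/8)**2 + 59*(4 + 1/8)) = -560 + (364 + (33/8)**2 + 59*(33/8)) = -560 + (364 + 1089/64 + 1947/8) = -560 + 39961/64 = 4121/64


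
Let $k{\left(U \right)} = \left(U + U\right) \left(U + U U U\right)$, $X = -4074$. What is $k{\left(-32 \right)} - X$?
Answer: $2103274$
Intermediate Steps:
$k{\left(U \right)} = 2 U \left(U + U^{3}\right)$ ($k{\left(U \right)} = 2 U \left(U + U^{2} U\right) = 2 U \left(U + U^{3}\right)$)
$k{\left(-32 \right)} - X = 2 \left(-32\right)^{2} \left(1 + \left(-32\right)^{2}\right) - -4074 = 2 \cdot 1024 \left(1 + 1024\right) + 4074 = 2 \cdot 1024 \cdot 1025 + 4074 = 2099200 + 4074 = 2103274$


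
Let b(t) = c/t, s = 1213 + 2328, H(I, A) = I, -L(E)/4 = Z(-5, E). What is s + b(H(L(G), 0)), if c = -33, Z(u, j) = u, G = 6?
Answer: 70787/20 ≈ 3539.4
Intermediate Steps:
L(E) = 20 (L(E) = -4*(-5) = 20)
s = 3541
b(t) = -33/t
s + b(H(L(G), 0)) = 3541 - 33/20 = 70787/20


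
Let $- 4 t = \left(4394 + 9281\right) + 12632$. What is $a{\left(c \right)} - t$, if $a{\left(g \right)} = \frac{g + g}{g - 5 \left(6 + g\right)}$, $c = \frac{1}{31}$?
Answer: $\frac{12285365}{1868} \approx 6576.8$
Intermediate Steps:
$c = \frac{1}{31} \approx 0.032258$
$a{\left(g \right)} = \frac{2 g}{-30 - 4 g}$ ($a{\left(g \right)} = \frac{2 g}{g - \left(30 + 5 g\right)} = \frac{2 g}{-30 - 4 g}$)
$t = - \frac{26307}{4}$ ($t = - \frac{\left(4394 + 9281\right) + 12632}{4} = - \frac{13675 + 12632}{4} = \left(- \frac{1}{4}\right) 26307 = - \frac{26307}{4} \approx -6576.8$)
$a{\left(c \right)} - t = \left(-1\right) \frac{1}{31} \frac{1}{15 + 2 \cdot \frac{1}{31}} - - \frac{26307}{4} = \left(-1\right) \frac{1}{31} \frac{1}{15 + \frac{2}{31}} + \frac{26307}{4} = \left(-1\right) \frac{1}{31} \frac{1}{\frac{467}{31}} + \frac{26307}{4} = \left(-1\right) \frac{1}{31} \cdot \frac{31}{467} + \frac{26307}{4} = - \frac{1}{467} + \frac{26307}{4} = \frac{12285365}{1868}$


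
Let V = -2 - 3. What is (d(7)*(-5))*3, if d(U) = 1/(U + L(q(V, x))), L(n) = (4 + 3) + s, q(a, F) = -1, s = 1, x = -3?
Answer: -1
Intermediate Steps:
V = -5
L(n) = 8 (L(n) = (4 + 3) + 1 = 7 + 1 = 8)
d(U) = 1/(8 + U) (d(U) = 1/(U + 8) = 1/(8 + U))
(d(7)*(-5))*3 = (-5/(8 + 7))*3 = (-5/15)*3 = ((1/15)*(-5))*3 = -⅓*3 = -1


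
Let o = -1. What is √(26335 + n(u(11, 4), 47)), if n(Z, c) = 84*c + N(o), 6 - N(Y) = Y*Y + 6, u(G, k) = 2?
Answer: 7*√618 ≈ 174.02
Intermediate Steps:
N(Y) = -Y² (N(Y) = 6 - (Y*Y + 6) = 6 - (Y² + 6) = 6 - (6 + Y²) = 6 + (-6 - Y²) = -Y²)
n(Z, c) = -1 + 84*c (n(Z, c) = 84*c - 1*(-1)² = 84*c - 1*1 = 84*c - 1 = -1 + 84*c)
√(26335 + n(u(11, 4), 47)) = √(26335 + (-1 + 84*47)) = √(26335 + (-1 + 3948)) = √(26335 + 3947) = √30282 = 7*√618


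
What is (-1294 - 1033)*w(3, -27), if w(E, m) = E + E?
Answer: -13962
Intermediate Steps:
w(E, m) = 2*E
(-1294 - 1033)*w(3, -27) = (-1294 - 1033)*(2*3) = -2327*6 = -13962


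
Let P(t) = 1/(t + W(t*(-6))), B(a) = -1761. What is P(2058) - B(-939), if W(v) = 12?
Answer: 3645271/2070 ≈ 1761.0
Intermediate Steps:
P(t) = 1/(12 + t) (P(t) = 1/(t + 12) = 1/(12 + t))
P(2058) - B(-939) = 1/(12 + 2058) - 1*(-1761) = 1/2070 + 1761 = 3645271/2070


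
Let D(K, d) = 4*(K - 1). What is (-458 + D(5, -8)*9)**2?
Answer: 98596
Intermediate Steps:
D(K, d) = -4 + 4*K (D(K, d) = 4*(-1 + K) = -4 + 4*K)
(-458 + D(5, -8)*9)**2 = (-458 + (-4 + 4*5)*9)**2 = (-458 + (-4 + 20)*9)**2 = (-458 + 16*9)**2 = (-458 + 144)**2 = (-314)**2 = 98596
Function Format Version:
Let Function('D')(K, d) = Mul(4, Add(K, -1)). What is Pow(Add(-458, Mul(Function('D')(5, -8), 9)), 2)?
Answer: 98596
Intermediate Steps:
Function('D')(K, d) = Add(-4, Mul(4, K)) (Function('D')(K, d) = Mul(4, Add(-1, K)) = Add(-4, Mul(4, K)))
Pow(Add(-458, Mul(Function('D')(5, -8), 9)), 2) = Pow(Add(-458, Mul(Add(-4, Mul(4, 5)), 9)), 2) = Pow(Add(-458, Mul(Add(-4, 20), 9)), 2) = Pow(Add(-458, Mul(16, 9)), 2) = Pow(Add(-458, 144), 2) = Pow(-314, 2) = 98596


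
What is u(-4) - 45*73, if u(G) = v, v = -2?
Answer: -3287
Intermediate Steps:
u(G) = -2
u(-4) - 45*73 = -2 - 45*73 = -2 - 3285 = -3287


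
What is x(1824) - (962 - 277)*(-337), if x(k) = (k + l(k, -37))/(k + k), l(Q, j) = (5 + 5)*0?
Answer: 461691/2 ≈ 2.3085e+5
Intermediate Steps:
l(Q, j) = 0 (l(Q, j) = 10*0 = 0)
x(k) = ½ (x(k) = (k + 0)/(k + k) = k/((2*k)) = k*(1/(2*k)) = ½)
x(1824) - (962 - 277)*(-337) = ½ - (962 - 277)*(-337) = ½ - 685*(-337) = ½ - 1*(-230845) = ½ + 230845 = 461691/2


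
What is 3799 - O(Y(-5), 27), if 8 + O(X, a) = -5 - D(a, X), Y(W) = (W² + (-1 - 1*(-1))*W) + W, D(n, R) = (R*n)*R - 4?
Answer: 14608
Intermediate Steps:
D(n, R) = -4 + n*R² (D(n, R) = n*R² - 4 = -4 + n*R²)
Y(W) = W + W² (Y(W) = (W² + (-1 + 1)*W) + W = (W² + 0*W) + W = (W² + 0) + W = W² + W = W + W²)
O(X, a) = -9 - a*X² (O(X, a) = -8 + (-5 - (-4 + a*X²)) = -8 + (-5 + (4 - a*X²)) = -8 + (-1 - a*X²) = -9 - a*X²)
3799 - O(Y(-5), 27) = 3799 - (-9 - 1*27*(-5*(1 - 5))²) = 3799 - (-9 - 1*27*(-5*(-4))²) = 3799 - (-9 - 1*27*20²) = 3799 - (-9 - 1*27*400) = 3799 - (-9 - 10800) = 3799 - 1*(-10809) = 3799 + 10809 = 14608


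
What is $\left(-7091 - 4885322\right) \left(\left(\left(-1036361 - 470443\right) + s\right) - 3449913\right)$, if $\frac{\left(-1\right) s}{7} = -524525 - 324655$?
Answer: $-4831468211259$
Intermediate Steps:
$s = 5944260$ ($s = - 7 \left(-524525 - 324655\right) = \left(-7\right) \left(-849180\right) = 5944260$)
$\left(-7091 - 4885322\right) \left(\left(\left(-1036361 - 470443\right) + s\right) - 3449913\right) = \left(-7091 - 4885322\right) \left(\left(\left(-1036361 - 470443\right) + 5944260\right) - 3449913\right) = - 4892413 \left(\left(-1506804 + 5944260\right) - 3449913\right) = - 4892413 \left(4437456 - 3449913\right) = \left(-4892413\right) 987543 = -4831468211259$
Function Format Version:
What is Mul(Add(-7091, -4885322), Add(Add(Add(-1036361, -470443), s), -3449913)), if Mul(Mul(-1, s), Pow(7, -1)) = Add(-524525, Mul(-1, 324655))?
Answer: -4831468211259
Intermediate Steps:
s = 5944260 (s = Mul(-7, Add(-524525, Mul(-1, 324655))) = Mul(-7, Add(-524525, -324655)) = Mul(-7, -849180) = 5944260)
Mul(Add(-7091, -4885322), Add(Add(Add(-1036361, -470443), s), -3449913)) = Mul(Add(-7091, -4885322), Add(Add(Add(-1036361, -470443), 5944260), -3449913)) = Mul(-4892413, Add(Add(-1506804, 5944260), -3449913)) = Mul(-4892413, Add(4437456, -3449913)) = Mul(-4892413, 987543) = -4831468211259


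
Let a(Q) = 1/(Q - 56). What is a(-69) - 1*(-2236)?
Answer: 279499/125 ≈ 2236.0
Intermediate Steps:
a(Q) = 1/(-56 + Q)
a(-69) - 1*(-2236) = 1/(-56 - 69) - 1*(-2236) = 1/(-125) + 2236 = -1/125 + 2236 = 279499/125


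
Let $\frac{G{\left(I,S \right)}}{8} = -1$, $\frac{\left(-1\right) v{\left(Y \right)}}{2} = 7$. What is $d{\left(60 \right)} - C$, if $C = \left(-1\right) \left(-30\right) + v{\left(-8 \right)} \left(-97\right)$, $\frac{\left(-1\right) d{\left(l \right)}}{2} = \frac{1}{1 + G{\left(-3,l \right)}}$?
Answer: $- \frac{9714}{7} \approx -1387.7$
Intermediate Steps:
$v{\left(Y \right)} = -14$ ($v{\left(Y \right)} = \left(-2\right) 7 = -14$)
$G{\left(I,S \right)} = -8$ ($G{\left(I,S \right)} = 8 \left(-1\right) = -8$)
$d{\left(l \right)} = \frac{2}{7}$ ($d{\left(l \right)} = - \frac{2}{1 - 8} = - \frac{2}{-7} = \left(-2\right) \left(- \frac{1}{7}\right) = \frac{2}{7}$)
$C = 1388$ ($C = \left(-1\right) \left(-30\right) - -1358 = 30 + 1358 = 1388$)
$d{\left(60 \right)} - C = \frac{2}{7} - 1388 = - \frac{9714}{7}$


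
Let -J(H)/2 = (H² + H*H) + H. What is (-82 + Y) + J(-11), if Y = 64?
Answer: -480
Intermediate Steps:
J(H) = -4*H² - 2*H (J(H) = -2*((H² + H*H) + H) = -2*((H² + H²) + H) = -2*(2*H² + H) = -2*(H + 2*H²) = -4*H² - 2*H)
(-82 + Y) + J(-11) = (-82 + 64) - 2*(-11)*(1 + 2*(-11)) = -18 - 2*(-11)*(1 - 22) = -18 - 2*(-11)*(-21) = -18 - 462 = -480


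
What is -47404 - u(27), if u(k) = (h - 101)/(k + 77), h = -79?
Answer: -1232459/26 ≈ -47402.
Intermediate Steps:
u(k) = -180/(77 + k) (u(k) = (-79 - 101)/(k + 77) = -180/(77 + k))
-47404 - u(27) = -47404 - (-180)/(77 + 27) = -47404 - (-180)/104 = -47404 - 1*(-45/26) = -47404 + 45/26 = -1232459/26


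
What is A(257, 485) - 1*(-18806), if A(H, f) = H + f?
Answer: 19548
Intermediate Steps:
A(257, 485) - 1*(-18806) = (257 + 485) - 1*(-18806) = 742 + 18806 = 19548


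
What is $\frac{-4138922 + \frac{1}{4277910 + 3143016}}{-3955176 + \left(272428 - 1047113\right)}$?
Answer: $\frac{30714633881771}{35099948471286} \approx 0.87506$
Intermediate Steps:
$\frac{-4138922 + \frac{1}{4277910 + 3143016}}{-3955176 + \left(272428 - 1047113\right)} = \frac{-4138922 + \frac{1}{7420926}}{-3955176 - 774685} = \frac{-4138922 + \frac{1}{7420926}}{-4729861} = \left(- \frac{30714633881771}{7420926}\right) \left(- \frac{1}{4729861}\right) = \frac{30714633881771}{35099948471286}$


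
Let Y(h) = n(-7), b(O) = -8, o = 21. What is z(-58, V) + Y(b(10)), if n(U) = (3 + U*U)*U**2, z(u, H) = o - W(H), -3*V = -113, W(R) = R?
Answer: 7594/3 ≈ 2531.3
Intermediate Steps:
V = 113/3 (V = -1/3*(-113) = 113/3 ≈ 37.667)
z(u, H) = 21 - H
n(U) = U**2*(3 + U**2) (n(U) = (3 + U**2)*U**2 = U**2*(3 + U**2))
Y(h) = 2548 (Y(h) = (-7)**2*(3 + (-7)**2) = 49*(3 + 49) = 49*52 = 2548)
z(-58, V) + Y(b(10)) = (21 - 1*113/3) + 2548 = (21 - 113/3) + 2548 = -50/3 + 2548 = 7594/3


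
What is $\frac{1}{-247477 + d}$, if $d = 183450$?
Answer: $- \frac{1}{64027} \approx -1.5618 \cdot 10^{-5}$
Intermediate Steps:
$\frac{1}{-247477 + d} = \frac{1}{-247477 + 183450} = \frac{1}{-64027} = - \frac{1}{64027}$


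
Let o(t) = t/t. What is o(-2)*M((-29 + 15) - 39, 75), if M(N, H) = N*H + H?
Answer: -3900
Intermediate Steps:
M(N, H) = H + H*N (M(N, H) = H*N + H = H + H*N)
o(t) = 1
o(-2)*M((-29 + 15) - 39, 75) = 1*(75*(1 + ((-29 + 15) - 39))) = 1*(75*(1 + (-14 - 39))) = 1*(75*(1 - 53)) = 1*(75*(-52)) = 1*(-3900) = -3900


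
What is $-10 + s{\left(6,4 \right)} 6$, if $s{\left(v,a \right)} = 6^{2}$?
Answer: $206$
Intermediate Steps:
$s{\left(v,a \right)} = 36$
$-10 + s{\left(6,4 \right)} 6 = -10 + 36 \cdot 6 = -10 + 216 = 206$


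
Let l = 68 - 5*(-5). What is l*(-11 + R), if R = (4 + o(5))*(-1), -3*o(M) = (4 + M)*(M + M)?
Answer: 1395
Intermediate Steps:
o(M) = -2*M*(4 + M)/3 (o(M) = -(4 + M)*(M + M)/3 = -(4 + M)*2*M/3 = -2*M*(4 + M)/3)
R = 26 (R = (4 - ⅔*5*(4 + 5))*(-1) = (4 - ⅔*5*9)*(-1) = (4 - 30)*(-1) = -26*(-1) = 26)
l = 93 (l = 68 - 1*(-25) = 68 + 25 = 93)
l*(-11 + R) = 93*(-11 + 26) = 93*15 = 1395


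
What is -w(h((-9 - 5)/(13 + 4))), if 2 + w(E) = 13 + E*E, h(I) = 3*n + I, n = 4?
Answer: -39279/289 ≈ -135.91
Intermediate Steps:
h(I) = 12 + I (h(I) = 3*4 + I = 12 + I)
w(E) = 11 + E**2 (w(E) = -2 + (13 + E*E) = -2 + (13 + E**2) = 11 + E**2)
-w(h((-9 - 5)/(13 + 4))) = -(11 + (12 + (-9 - 5)/(13 + 4))**2) = -(11 + (12 - 14/17)**2) = -(11 + (190/17)**2) = -(11 + 36100/289) = -1*39279/289 = -39279/289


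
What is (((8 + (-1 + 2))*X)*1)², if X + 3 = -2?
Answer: 2025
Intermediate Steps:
X = -5 (X = -3 - 2 = -5)
(((8 + (-1 + 2))*X)*1)² = (((8 + (-1 + 2))*(-5))*1)² = (((8 + 1)*(-5))*1)² = ((9*(-5))*1)² = (-45*1)² = (-45)² = 2025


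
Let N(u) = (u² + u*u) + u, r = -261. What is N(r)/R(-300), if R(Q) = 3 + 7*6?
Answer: 15109/5 ≈ 3021.8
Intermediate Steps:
R(Q) = 45 (R(Q) = 3 + 42 = 45)
N(u) = u + 2*u² (N(u) = (u² + u²) + u = 2*u² + u = u + 2*u²)
N(r)/R(-300) = -261*(1 + 2*(-261))/45 = -261*(1 - 522)*(1/45) = -261*(-521)*(1/45) = 135981*(1/45) = 15109/5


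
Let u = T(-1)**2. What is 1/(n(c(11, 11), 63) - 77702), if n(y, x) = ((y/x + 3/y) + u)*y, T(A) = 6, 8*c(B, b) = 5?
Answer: -4032/313191623 ≈ -1.2874e-5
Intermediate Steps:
c(B, b) = 5/8 (c(B, b) = (1/8)*5 = 5/8)
u = 36 (u = 6**2 = 36)
n(y, x) = y*(36 + 3/y + y/x) (n(y, x) = ((y/x + 3/y) + 36)*y = ((3/y + y/x) + 36)*y = (36 + 3/y + y/x)*y = y*(36 + 3/y + y/x))
1/(n(c(11, 11), 63) - 77702) = 1/((3 + 36*(5/8) + (5/8)**2/63) - 77702) = 1/((3 + 45/2 + (1/63)*(25/64)) - 77702) = 1/((3 + 45/2 + 25/4032) - 77702) = 1/(102841/4032 - 77702) = 1/(-313191623/4032) = -4032/313191623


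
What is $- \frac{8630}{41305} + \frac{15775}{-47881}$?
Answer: $- \frac{212959881}{395544941} \approx -0.5384$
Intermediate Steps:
$- \frac{8630}{41305} + \frac{15775}{-47881} = \left(-8630\right) \frac{1}{41305} + 15775 \left(- \frac{1}{47881}\right) = - \frac{1726}{8261} - \frac{15775}{47881} = - \frac{212959881}{395544941}$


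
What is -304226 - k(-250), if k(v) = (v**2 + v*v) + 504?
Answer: -429730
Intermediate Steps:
k(v) = 504 + 2*v**2 (k(v) = (v**2 + v**2) + 504 = 2*v**2 + 504 = 504 + 2*v**2)
-304226 - k(-250) = -304226 - (504 + 2*(-250)**2) = -304226 - (504 + 2*62500) = -304226 - (504 + 125000) = -304226 - 1*125504 = -304226 - 125504 = -429730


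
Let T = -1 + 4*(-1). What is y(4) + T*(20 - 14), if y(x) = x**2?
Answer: -14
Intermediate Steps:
T = -5 (T = -1 - 4 = -5)
y(4) + T*(20 - 14) = 4**2 - 5*(20 - 14) = 16 - 5*6 = 16 - 30 = -14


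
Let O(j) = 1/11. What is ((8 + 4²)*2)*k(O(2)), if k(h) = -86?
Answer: -4128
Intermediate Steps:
O(j) = 1/11
((8 + 4²)*2)*k(O(2)) = ((8 + 4²)*2)*(-86) = ((8 + 16)*2)*(-86) = (24*2)*(-86) = 48*(-86) = -4128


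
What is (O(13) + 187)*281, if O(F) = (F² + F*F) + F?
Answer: 151178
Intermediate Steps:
O(F) = F + 2*F² (O(F) = (F² + F²) + F = 2*F² + F = F + 2*F²)
(O(13) + 187)*281 = (13*(1 + 2*13) + 187)*281 = (13*(1 + 26) + 187)*281 = (13*27 + 187)*281 = (351 + 187)*281 = 538*281 = 151178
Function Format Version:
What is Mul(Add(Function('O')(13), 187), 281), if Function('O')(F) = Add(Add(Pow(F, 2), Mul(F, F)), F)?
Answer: 151178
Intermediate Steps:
Function('O')(F) = Add(F, Mul(2, Pow(F, 2))) (Function('O')(F) = Add(Add(Pow(F, 2), Pow(F, 2)), F) = Add(Mul(2, Pow(F, 2)), F) = Add(F, Mul(2, Pow(F, 2))))
Mul(Add(Function('O')(13), 187), 281) = Mul(Add(Mul(13, Add(1, Mul(2, 13))), 187), 281) = Mul(Add(Mul(13, Add(1, 26)), 187), 281) = Mul(Add(Mul(13, 27), 187), 281) = Mul(Add(351, 187), 281) = Mul(538, 281) = 151178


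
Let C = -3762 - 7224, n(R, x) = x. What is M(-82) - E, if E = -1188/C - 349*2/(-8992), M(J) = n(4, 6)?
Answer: 47863829/8232176 ≈ 5.8142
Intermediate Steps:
M(J) = 6
C = -10986
E = 1529227/8232176 (E = -1188/(-10986) - 349*2/(-8992) = -1188*(-1/10986) - 698*(-1/8992) = 198/1831 + 349/4496 = 1529227/8232176 ≈ 0.18576)
M(-82) - E = 6 - 1*1529227/8232176 = 6 - 1529227/8232176 = 47863829/8232176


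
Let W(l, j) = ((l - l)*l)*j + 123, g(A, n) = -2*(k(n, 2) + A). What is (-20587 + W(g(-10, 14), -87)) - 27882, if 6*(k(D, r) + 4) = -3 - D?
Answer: -48346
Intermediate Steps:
k(D, r) = -9/2 - D/6 (k(D, r) = -4 + (-3 - D)/6 = -4 + (-1/2 - D/6) = -9/2 - D/6)
g(A, n) = 9 - 2*A + n/3 (g(A, n) = -2*((-9/2 - n/6) + A) = -2*(-9/2 + A - n/6) = 9 - 2*A + n/3)
W(l, j) = 123 (W(l, j) = (0*l)*j + 123 = 0*j + 123 = 0 + 123 = 123)
(-20587 + W(g(-10, 14), -87)) - 27882 = (-20587 + 123) - 27882 = -20464 - 27882 = -48346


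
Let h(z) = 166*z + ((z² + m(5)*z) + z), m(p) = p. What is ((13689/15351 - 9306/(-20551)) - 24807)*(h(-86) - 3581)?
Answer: 28634047914782358/105159467 ≈ 2.7229e+8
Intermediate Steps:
h(z) = z² + 172*z (h(z) = 166*z + ((z² + 5*z) + z) = 166*z + (z² + 6*z) = z² + 172*z)
((13689/15351 - 9306/(-20551)) - 24807)*(h(-86) - 3581) = ((13689/15351 - 9306/(-20551)) - 24807)*(-86*(172 - 86) - 3581) = ((13689*(1/15351) - 9306*(-1/20551)) - 24807)*(-86*86 - 3581) = ((4563/5117 + 9306/20551) - 24807)*(-7396 - 3581) = (141393015/105159467 - 24807)*(-10977) = -2608549504854/105159467*(-10977) = 28634047914782358/105159467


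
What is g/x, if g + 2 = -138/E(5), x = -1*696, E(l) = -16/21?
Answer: -1433/5568 ≈ -0.25736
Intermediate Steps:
E(l) = -16/21 (E(l) = -16*1/21 = -16/21)
x = -696
g = 1433/8 (g = -2 - 138/(-16/21) = -2 - 138*(-21/16) = -2 + 1449/8 = 1433/8 ≈ 179.13)
g/x = (1433/8)/(-696) = (1433/8)*(-1/696) = -1433/5568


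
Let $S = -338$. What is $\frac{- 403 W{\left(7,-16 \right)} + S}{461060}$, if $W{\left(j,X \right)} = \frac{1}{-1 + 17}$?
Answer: $- \frac{5811}{7376960} \approx -0.00078772$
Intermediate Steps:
$W{\left(j,X \right)} = \frac{1}{16}$
$\frac{- 403 W{\left(7,-16 \right)} + S}{461060} = \frac{\left(-403\right) \frac{1}{16} - 338}{461060} = \left(- \frac{403}{16} - 338\right) \frac{1}{461060} = \left(- \frac{5811}{16}\right) \frac{1}{461060} = - \frac{5811}{7376960}$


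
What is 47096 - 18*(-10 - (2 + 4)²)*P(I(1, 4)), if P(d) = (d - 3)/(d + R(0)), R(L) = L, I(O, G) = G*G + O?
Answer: 812224/17 ≈ 47778.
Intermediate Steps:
I(O, G) = O + G² (I(O, G) = G² + O = O + G²)
P(d) = (-3 + d)/d (P(d) = (d - 3)/(d + 0) = (-3 + d)/d)
47096 - 18*(-10 - (2 + 4)²)*P(I(1, 4)) = 47096 - 18*(-10 - (2 + 4)²)*(-3 + (1 + 4²))/(1 + 4²) = 47096 - 18*(-10 - 1*6²)*(-3 + (1 + 16))/(1 + 16) = 47096 - 18*(-10 - 1*36)*(-3 + 17)/17 = 47096 - 18*(-10 - 36)*(1/17)*14 = 47096 - 18*(-46)*14/17 = 47096 - (-828)*14/17 = 47096 - 1*(-11592/17) = 47096 + 11592/17 = 812224/17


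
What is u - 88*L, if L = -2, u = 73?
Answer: 249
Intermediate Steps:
u - 88*L = 73 - 88*(-2) = 73 + 176 = 249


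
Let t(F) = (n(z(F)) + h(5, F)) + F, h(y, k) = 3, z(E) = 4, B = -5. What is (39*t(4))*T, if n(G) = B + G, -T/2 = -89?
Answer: 41652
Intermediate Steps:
T = 178 (T = -2*(-89) = 178)
n(G) = -5 + G
t(F) = 2 + F (t(F) = ((-5 + 4) + 3) + F = (-1 + 3) + F = 2 + F)
(39*t(4))*T = (39*(2 + 4))*178 = (39*6)*178 = 234*178 = 41652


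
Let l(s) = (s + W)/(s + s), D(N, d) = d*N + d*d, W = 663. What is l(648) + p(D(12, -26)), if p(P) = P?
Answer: 157685/432 ≈ 365.01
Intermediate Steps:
D(N, d) = d² + N*d (D(N, d) = N*d + d² = d² + N*d)
l(s) = (663 + s)/(2*s) (l(s) = (s + 663)/(s + s) = (663 + s)/((2*s)) = (663 + s)*(1/(2*s)) = (663 + s)/(2*s))
l(648) + p(D(12, -26)) = (½)*(663 + 648)/648 - 26*(12 - 26) = (½)*(1/648)*1311 - 26*(-14) = 437/432 + 364 = 157685/432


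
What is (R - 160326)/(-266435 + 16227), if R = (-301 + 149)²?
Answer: 68611/125104 ≈ 0.54843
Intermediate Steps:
R = 23104 (R = (-152)² = 23104)
(R - 160326)/(-266435 + 16227) = (23104 - 160326)/(-266435 + 16227) = -137222/(-250208) = -137222*(-1/250208) = 68611/125104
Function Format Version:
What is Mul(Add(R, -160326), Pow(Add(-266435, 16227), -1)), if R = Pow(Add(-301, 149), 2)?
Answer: Rational(68611, 125104) ≈ 0.54843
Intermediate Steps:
R = 23104 (R = Pow(-152, 2) = 23104)
Mul(Add(R, -160326), Pow(Add(-266435, 16227), -1)) = Mul(Add(23104, -160326), Pow(Add(-266435, 16227), -1)) = Mul(-137222, Pow(-250208, -1)) = Mul(-137222, Rational(-1, 250208)) = Rational(68611, 125104)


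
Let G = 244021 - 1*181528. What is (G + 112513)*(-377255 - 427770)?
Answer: -140884205150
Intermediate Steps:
G = 62493 (G = 244021 - 181528 = 62493)
(G + 112513)*(-377255 - 427770) = (62493 + 112513)*(-377255 - 427770) = 175006*(-805025) = -140884205150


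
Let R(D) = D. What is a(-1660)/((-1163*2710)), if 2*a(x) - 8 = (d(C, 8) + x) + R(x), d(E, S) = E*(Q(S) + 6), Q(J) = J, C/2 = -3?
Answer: 849/1575865 ≈ 0.00053875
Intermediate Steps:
C = -6 (C = 2*(-3) = -6)
d(E, S) = E*(6 + S) (d(E, S) = E*(S + 6) = E*(6 + S))
a(x) = -38 + x (a(x) = 4 + ((-6*(6 + 8) + x) + x)/2 = 4 + ((-6*14 + x) + x)/2 = 4 + ((-84 + x) + x)/2 = 4 + (-84 + 2*x)/2 = 4 + (-42 + x) = -38 + x)
a(-1660)/((-1163*2710)) = (-38 - 1660)/((-1163*2710)) = -1698/(-3151730) = -1698*(-1/3151730) = 849/1575865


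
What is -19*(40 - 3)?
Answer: -703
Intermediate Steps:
-19*(40 - 3) = -19*37 = -703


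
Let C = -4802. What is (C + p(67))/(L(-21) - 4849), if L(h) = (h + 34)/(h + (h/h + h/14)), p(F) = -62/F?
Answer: 13837228/13971711 ≈ 0.99037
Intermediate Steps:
L(h) = (34 + h)/(1 + 15*h/14) (L(h) = (34 + h)/(h + (1 + h*(1/14))) = (34 + h)/(h + (1 + h/14)) = (34 + h)/(1 + 15*h/14))
(C + p(67))/(L(-21) - 4849) = (-4802 - 62/67)/(14*(34 - 21)/(14 + 15*(-21)) - 4849) = (-4802 - 62*1/67)/(14*13/(14 - 315) - 4849) = (-4802 - 62/67)/(14*13/(-301) - 4849) = -321796/(67*(14*(-1/301)*13 - 4849)) = -321796/(67*(-26/43 - 4849)) = -321796/(67*(-208533/43)) = -321796/67*(-43/208533) = 13837228/13971711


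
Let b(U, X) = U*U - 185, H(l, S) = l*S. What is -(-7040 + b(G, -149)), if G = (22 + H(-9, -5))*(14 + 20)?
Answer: -5182059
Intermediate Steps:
H(l, S) = S*l
G = 2278 (G = (22 - 5*(-9))*(14 + 20) = (22 + 45)*34 = 67*34 = 2278)
b(U, X) = -185 + U**2 (b(U, X) = U**2 - 185 = -185 + U**2)
-(-7040 + b(G, -149)) = -(-7040 + (-185 + 2278**2)) = -(-7040 + (-185 + 5189284)) = -(-7040 + 5189099) = -1*5182059 = -5182059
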